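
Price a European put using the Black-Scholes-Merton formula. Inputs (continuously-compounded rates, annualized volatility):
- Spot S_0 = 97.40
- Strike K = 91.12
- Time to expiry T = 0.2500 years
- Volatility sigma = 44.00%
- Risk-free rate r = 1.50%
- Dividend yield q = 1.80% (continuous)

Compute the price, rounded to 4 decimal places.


Answer: Price = 5.4948

Derivation:
d1 = (ln(S/K) + (r - q + 0.5*sigma^2) * T) / (sigma * sqrt(T)) = 0.40954042
d2 = d1 - sigma * sqrt(T) = 0.18954042
exp(-rT) = 0.99625702; exp(-qT) = 0.99551011
P = K * exp(-rT) * N(-d2) - S_0 * exp(-qT) * N(-d1)
N(-d1) = 0.34107156; N(-d2) = 0.42483464
P = 91.1200 * 0.99625702 * 0.42483464 - 97.4000 * 0.99551011 * 0.34107156 = 5.4948


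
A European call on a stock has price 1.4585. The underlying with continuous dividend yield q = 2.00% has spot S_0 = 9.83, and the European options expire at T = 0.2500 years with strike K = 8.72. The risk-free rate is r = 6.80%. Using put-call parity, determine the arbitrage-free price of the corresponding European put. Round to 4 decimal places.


Put-call parity: C - P = S_0 * exp(-qT) - K * exp(-rT).
S_0 * exp(-qT) = 9.8300 * 0.99501248 = 9.78097267
K * exp(-rT) = 8.7200 * 0.98314368 = 8.57301293
P = C - S*exp(-qT) + K*exp(-rT)
P = 1.4585 - 9.78097267 + 8.57301293 = 0.2505

Answer: Put price = 0.2505


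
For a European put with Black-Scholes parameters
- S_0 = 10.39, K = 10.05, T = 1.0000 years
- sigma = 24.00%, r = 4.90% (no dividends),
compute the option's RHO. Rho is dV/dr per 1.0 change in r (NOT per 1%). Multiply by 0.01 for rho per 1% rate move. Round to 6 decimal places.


Answer: Rho = -3.941136

Derivation:
d1 = 0.4627965442; d2 = 0.2227965442
phi(d1) = 0.3584275061; exp(-qT) = 1.0000000000; exp(-rT) = 0.9521811297
N(-d2) = 0.4118469289
Rho = -K*T*exp(-rT)*N(-d2) = -10.0500 * 1.0000 * 0.9521811297 * 0.4118469289 = -3.941136


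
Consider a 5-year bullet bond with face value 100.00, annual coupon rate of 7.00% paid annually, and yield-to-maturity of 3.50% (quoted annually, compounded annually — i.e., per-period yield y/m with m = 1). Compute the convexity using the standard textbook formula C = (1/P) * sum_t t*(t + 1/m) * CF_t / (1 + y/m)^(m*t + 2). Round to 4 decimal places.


Coupon per period c = face * coupon_rate / m = 7.000000
Periods per year m = 1; per-period yield y/m = 0.035000
Number of cashflows N = 5
Cashflows (t years, CF_t, discount factor 1/(1+y/m)^(m*t), PV):
  t = 1.0000: CF_t = 7.000000, DF = 0.966184, PV = 6.763285
  t = 2.0000: CF_t = 7.000000, DF = 0.933511, PV = 6.534575
  t = 3.0000: CF_t = 7.000000, DF = 0.901943, PV = 6.313599
  t = 4.0000: CF_t = 7.000000, DF = 0.871442, PV = 6.100096
  t = 5.0000: CF_t = 107.000000, DF = 0.841973, PV = 90.091129
Price P = sum_t PV_t = 115.802683
Convexity numerator sum_t t*(t + 1/m) * CF_t / (1+y/m)^(m*t + 2):
  t = 1.0000: term = 12.627198
  t = 2.0000: term = 36.600574
  t = 3.0000: term = 70.725746
  t = 4.0000: term = 113.890090
  t = 5.0000: term = 2523.030984
Convexity = (1/P) * sum = 2756.874591 / 115.802683 = 23.806656

Answer: Convexity = 23.8067


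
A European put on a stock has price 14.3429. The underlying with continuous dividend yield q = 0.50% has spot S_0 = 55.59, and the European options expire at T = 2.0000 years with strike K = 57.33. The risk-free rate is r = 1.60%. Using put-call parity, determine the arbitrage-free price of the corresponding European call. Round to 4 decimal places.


Answer: Call price = 13.8553

Derivation:
Put-call parity: C - P = S_0 * exp(-qT) - K * exp(-rT).
S_0 * exp(-qT) = 55.5900 * 0.99004983 = 55.03687026
K * exp(-rT) = 57.3300 * 0.96850658 = 55.52448235
C = P + S*exp(-qT) - K*exp(-rT)
C = 14.3429 + 55.03687026 - 55.52448235 = 13.8553


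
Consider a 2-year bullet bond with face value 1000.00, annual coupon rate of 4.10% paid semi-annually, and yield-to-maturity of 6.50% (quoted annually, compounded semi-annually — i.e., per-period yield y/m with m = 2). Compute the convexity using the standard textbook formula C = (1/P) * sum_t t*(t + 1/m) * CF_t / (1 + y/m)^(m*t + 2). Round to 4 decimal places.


Answer: Convexity = 4.4999

Derivation:
Coupon per period c = face * coupon_rate / m = 20.500000
Periods per year m = 2; per-period yield y/m = 0.032500
Number of cashflows N = 4
Cashflows (t years, CF_t, discount factor 1/(1+y/m)^(m*t), PV):
  t = 0.5000: CF_t = 20.500000, DF = 0.968523, PV = 19.854722
  t = 1.0000: CF_t = 20.500000, DF = 0.938037, PV = 19.229755
  t = 1.5000: CF_t = 20.500000, DF = 0.908510, PV = 18.624460
  t = 2.0000: CF_t = 1020.500000, DF = 0.879913, PV = 897.951267
Price P = sum_t PV_t = 955.660203
Convexity numerator sum_t t*(t + 1/m) * CF_t / (1+y/m)^(m*t + 2):
  t = 0.5000: term = 9.312230
  t = 1.0000: term = 27.057326
  t = 1.5000: term = 52.411286
  t = 2.0000: term = 4211.556695
Convexity = (1/P) * sum = 4300.337537 / 955.660203 = 4.499860


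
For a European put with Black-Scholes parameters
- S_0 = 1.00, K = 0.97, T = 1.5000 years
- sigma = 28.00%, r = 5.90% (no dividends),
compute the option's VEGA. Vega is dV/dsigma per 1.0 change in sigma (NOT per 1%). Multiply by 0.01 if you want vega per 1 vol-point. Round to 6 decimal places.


d1 = 0.5183563755; d2 = 0.1754278115
phi(d1) = 0.3487900202; exp(-qT) = 1.0000000000; exp(-rT) = 0.9153031107
Vega = S * exp(-qT) * phi(d1) * sqrt(T) = 1.0000 * 1.0000000000 * 0.3487900202 * 1.2247448714 = 0.427179

Answer: Vega = 0.427179


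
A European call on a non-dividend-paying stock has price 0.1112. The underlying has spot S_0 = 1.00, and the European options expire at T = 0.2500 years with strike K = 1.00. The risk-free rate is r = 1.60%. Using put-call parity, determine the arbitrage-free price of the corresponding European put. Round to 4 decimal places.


Answer: Put price = 0.1072

Derivation:
Put-call parity: C - P = S_0 * exp(-qT) - K * exp(-rT).
S_0 * exp(-qT) = 1.0000 * 1.00000000 = 1.00000000
K * exp(-rT) = 1.0000 * 0.99600799 = 0.99600799
P = C - S*exp(-qT) + K*exp(-rT)
P = 0.1112 - 1.00000000 + 0.99600799 = 0.1072


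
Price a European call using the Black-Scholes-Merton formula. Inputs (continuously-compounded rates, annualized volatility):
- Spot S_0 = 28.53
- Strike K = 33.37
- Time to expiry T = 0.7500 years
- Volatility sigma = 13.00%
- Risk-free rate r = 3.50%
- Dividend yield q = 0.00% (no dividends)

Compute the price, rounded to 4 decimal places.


Answer: Price = 0.2090

Derivation:
d1 = (ln(S/K) + (r - q + 0.5*sigma^2) * T) / (sigma * sqrt(T)) = -1.10241594
d2 = d1 - sigma * sqrt(T) = -1.21499925
exp(-rT) = 0.97409154; exp(-qT) = 1.00000000
C = S_0 * exp(-qT) * N(d1) - K * exp(-rT) * N(d2)
N(d1) = 0.13514044; N(d2) = 0.11218319
C = 28.5300 * 1.00000000 * 0.13514044 - 33.3700 * 0.97409154 * 0.11218319 = 0.2090


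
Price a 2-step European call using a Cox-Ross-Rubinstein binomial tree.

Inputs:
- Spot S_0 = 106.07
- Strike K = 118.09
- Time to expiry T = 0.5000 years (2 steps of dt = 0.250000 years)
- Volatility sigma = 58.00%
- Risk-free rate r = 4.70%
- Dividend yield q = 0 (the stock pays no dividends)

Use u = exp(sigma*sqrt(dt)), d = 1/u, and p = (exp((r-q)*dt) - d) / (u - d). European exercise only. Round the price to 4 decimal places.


dt = T/N = 0.250000
u = exp(sigma*sqrt(dt)) = 1.336427; d = 1/u = 0.748264
p = (exp((r-q)*dt) - d) / (u - d) = 0.448099
Discount per step: exp(-r*dt) = 0.988319
Stock lattice S(k, i) with i counting down-moves:
  k=0: S(0,0) = 106.0700
  k=1: S(1,0) = 141.7549; S(1,1) = 79.3683
  k=2: S(2,0) = 189.4451; S(2,1) = 106.0700; S(2,2) = 59.3884
Terminal payoffs V(N, i) = max(S_T - K, 0):
  V(2,0) = 71.355096; V(2,1) = 0.000000; V(2,2) = 0.000000
Backward induction: V(k, i) = exp(-r*dt) * [p * V(k+1, i) + (1-p) * V(k+1, i+1)].
  V(1,0) = exp(-r*dt) * [p*71.355096 + (1-p)*0.000000] = 31.600658
  V(1,1) = exp(-r*dt) * [p*0.000000 + (1-p)*0.000000] = 0.000000
  V(0,0) = exp(-r*dt) * [p*31.600658 + (1-p)*0.000000] = 13.994818

Answer: Price = V(0,0) = 13.9948


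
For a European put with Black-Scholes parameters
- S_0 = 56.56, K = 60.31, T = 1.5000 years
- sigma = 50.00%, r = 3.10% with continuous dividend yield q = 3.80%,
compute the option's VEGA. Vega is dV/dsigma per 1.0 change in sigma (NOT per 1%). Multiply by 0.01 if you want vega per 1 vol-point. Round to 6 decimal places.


Answer: Vega = 25.665038

Derivation:
d1 = 0.1842083143; d2 = -0.4281641214
phi(d1) = 0.3922307813; exp(-qT) = 0.9445940694; exp(-rT) = 0.9545645606
Vega = S * exp(-qT) * phi(d1) * sqrt(T) = 56.5600 * 0.9445940694 * 0.3922307813 * 1.2247448714 = 25.665038


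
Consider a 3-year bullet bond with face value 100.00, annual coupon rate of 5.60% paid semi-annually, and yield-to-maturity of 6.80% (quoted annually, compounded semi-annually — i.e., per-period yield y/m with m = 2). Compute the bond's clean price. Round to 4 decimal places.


Coupon per period c = face * coupon_rate / m = 2.800000
Periods per year m = 2; per-period yield y/m = 0.034000
Number of cashflows N = 6
Cashflows (t years, CF_t, discount factor 1/(1+y/m)^(m*t), PV):
  t = 0.5000: CF_t = 2.800000, DF = 0.967118, PV = 2.707930
  t = 1.0000: CF_t = 2.800000, DF = 0.935317, PV = 2.618888
  t = 1.5000: CF_t = 2.800000, DF = 0.904562, PV = 2.532774
  t = 2.0000: CF_t = 2.800000, DF = 0.874818, PV = 2.449491
  t = 2.5000: CF_t = 2.800000, DF = 0.846052, PV = 2.368947
  t = 3.0000: CF_t = 102.800000, DF = 0.818233, PV = 84.114309
Price P = sum_t PV_t = 96.792340

Answer: Price = 96.7923


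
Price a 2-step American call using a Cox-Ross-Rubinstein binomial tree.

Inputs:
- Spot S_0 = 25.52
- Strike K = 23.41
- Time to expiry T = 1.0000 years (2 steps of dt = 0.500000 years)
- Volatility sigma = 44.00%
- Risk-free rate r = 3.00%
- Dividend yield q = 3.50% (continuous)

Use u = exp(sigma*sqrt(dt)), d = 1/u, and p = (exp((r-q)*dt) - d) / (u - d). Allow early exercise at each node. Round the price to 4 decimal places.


Answer: Price = V(0,0) = 5.2125

Derivation:
dt = T/N = 0.500000
u = exp(sigma*sqrt(dt)) = 1.364963; d = 1/u = 0.732621
p = (exp((r-q)*dt) - d) / (u - d) = 0.418891
Discount per step: exp(-r*dt) = 0.985112
Stock lattice S(k, i) with i counting down-moves:
  k=0: S(0,0) = 25.5200
  k=1: S(1,0) = 34.8338; S(1,1) = 18.6965
  k=2: S(2,0) = 47.5469; S(2,1) = 25.5200; S(2,2) = 13.6974
Terminal payoffs V(N, i) = max(S_T - K, 0):
  V(2,0) = 24.136892; V(2,1) = 2.110000; V(2,2) = 0.000000
Backward induction: V(k, i) = exp(-r*dt) * [p * V(k+1, i) + (1-p) * V(k+1, i+1)]; then take max(V_cont, immediate exercise) for American.
  V(1,0) = exp(-r*dt) * [p*24.136892 + (1-p)*2.110000] = 11.168084; exercise = 11.423844; V(1,0) = max -> 11.423844
  V(1,1) = exp(-r*dt) * [p*2.110000 + (1-p)*0.000000] = 0.870701; exercise = 0.000000; V(1,1) = max -> 0.870701
  V(0,0) = exp(-r*dt) * [p*11.423844 + (1-p)*0.870701] = 5.212541; exercise = 2.110000; V(0,0) = max -> 5.212541


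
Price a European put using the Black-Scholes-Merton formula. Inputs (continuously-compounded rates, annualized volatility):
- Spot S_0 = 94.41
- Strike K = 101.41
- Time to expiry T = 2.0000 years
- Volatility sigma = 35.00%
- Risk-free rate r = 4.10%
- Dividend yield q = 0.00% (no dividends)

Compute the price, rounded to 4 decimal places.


Answer: Price = 17.8702

Derivation:
d1 = (ln(S/K) + (r - q + 0.5*sigma^2) * T) / (sigma * sqrt(T)) = 0.26865066
d2 = d1 - sigma * sqrt(T) = -0.22632408
exp(-rT) = 0.92127196; exp(-qT) = 1.00000000
P = K * exp(-rT) * N(-d2) - S_0 * exp(-qT) * N(-d1)
N(-d1) = 0.39409926; N(-d2) = 0.58952532
P = 101.4100 * 0.92127196 * 0.58952532 - 94.4100 * 1.00000000 * 0.39409926 = 17.8702


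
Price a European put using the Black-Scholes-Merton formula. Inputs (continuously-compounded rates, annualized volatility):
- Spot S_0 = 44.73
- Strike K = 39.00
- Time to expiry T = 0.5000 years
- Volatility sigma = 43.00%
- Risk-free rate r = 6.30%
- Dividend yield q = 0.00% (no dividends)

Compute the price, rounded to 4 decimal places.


Answer: Price = 2.2554

Derivation:
d1 = (ln(S/K) + (r - q + 0.5*sigma^2) * T) / (sigma * sqrt(T)) = 0.70647457
d2 = d1 - sigma * sqrt(T) = 0.40241865
exp(-rT) = 0.96899096; exp(-qT) = 1.00000000
P = K * exp(-rT) * N(-d2) - S_0 * exp(-qT) * N(-d1)
N(-d1) = 0.23994653; N(-d2) = 0.34368797
P = 39.0000 * 0.96899096 * 0.34368797 - 44.7300 * 1.00000000 * 0.23994653 = 2.2554


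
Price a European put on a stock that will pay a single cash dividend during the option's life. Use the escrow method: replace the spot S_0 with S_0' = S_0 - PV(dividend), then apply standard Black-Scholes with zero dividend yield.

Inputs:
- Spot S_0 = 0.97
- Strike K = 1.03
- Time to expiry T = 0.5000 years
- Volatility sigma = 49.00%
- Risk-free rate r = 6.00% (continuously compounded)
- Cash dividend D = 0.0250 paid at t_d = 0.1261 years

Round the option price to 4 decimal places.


PV(D) = D * exp(-r * t_d) = 0.0250 * 0.99246255 = 0.02481156
S_0' = S_0 - PV(D) = 0.9700 - 0.02481156 = 0.94518844
d1 = (ln(S_0'/K) + (r + sigma^2/2)*T) / (sigma*sqrt(T)) = 0.01181945
d2 = d1 - sigma*sqrt(T) = -0.33466287
exp(-rT) = 0.97044553
N(-d1) = 0.49528483; N(-d2) = 0.63106030
P = K * exp(-rT) * N(-d2) - S_0' * N(-d1) = 1.0300 * 0.97044553 * 0.63106030 - 0.94518844 * 0.49528483 = 0.1626

Answer: Price = 0.1626


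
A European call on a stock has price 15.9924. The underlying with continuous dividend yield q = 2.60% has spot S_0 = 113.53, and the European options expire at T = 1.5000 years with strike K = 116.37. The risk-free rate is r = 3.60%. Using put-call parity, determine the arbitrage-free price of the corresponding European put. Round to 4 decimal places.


Put-call parity: C - P = S_0 * exp(-qT) - K * exp(-rT).
S_0 * exp(-qT) = 113.5300 * 0.96175071 = 109.18755801
K * exp(-rT) = 116.3700 * 0.94743211 = 110.25267423
P = C - S*exp(-qT) + K*exp(-rT)
P = 15.9924 - 109.18755801 + 110.25267423 = 17.0575

Answer: Put price = 17.0575


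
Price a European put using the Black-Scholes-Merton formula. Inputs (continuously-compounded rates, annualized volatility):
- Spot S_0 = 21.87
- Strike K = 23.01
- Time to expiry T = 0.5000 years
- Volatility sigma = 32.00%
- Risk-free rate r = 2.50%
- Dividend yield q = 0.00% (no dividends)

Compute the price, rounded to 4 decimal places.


Answer: Price = 2.4642

Derivation:
d1 = (ln(S/K) + (r - q + 0.5*sigma^2) * T) / (sigma * sqrt(T)) = -0.05618436
d2 = d1 - sigma * sqrt(T) = -0.28245853
exp(-rT) = 0.98757780; exp(-qT) = 1.00000000
P = K * exp(-rT) * N(-d2) - S_0 * exp(-qT) * N(-d1)
N(-d1) = 0.52240253; N(-d2) = 0.61120403
P = 23.0100 * 0.98757780 * 0.61120403 - 21.8700 * 1.00000000 * 0.52240253 = 2.4642


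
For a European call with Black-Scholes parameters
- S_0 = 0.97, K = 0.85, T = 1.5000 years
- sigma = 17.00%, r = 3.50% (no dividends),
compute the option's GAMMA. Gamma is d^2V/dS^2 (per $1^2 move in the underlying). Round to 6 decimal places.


Answer: Gamma = 1.209456

Derivation:
d1 = 0.9905290905; d2 = 0.7823224624
phi(d1) = 0.2442623387; exp(-qT) = 1.0000000000; exp(-rT) = 0.9488543211
Gamma = exp(-qT) * phi(d1) / (S * sigma * sqrt(T)) = 1.0000000000 * 0.2442623387 / (0.9700 * 0.1700 * 1.2247448714) = 1.209456


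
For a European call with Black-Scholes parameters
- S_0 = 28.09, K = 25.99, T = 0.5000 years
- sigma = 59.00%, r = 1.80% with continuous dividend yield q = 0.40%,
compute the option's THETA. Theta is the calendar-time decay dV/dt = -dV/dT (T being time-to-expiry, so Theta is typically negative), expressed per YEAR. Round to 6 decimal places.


Answer: Theta = -4.443656

Derivation:
d1 = 0.4116243372; d2 = -0.0055686637
phi(d1) = 0.3665369916; exp(-qT) = 0.9980019987; exp(-rT) = 0.9910403788
Theta = -S*exp(-qT)*phi(d1)*sigma/(2*sqrt(T)) - r*K*exp(-rT)*N(d2) + q*S*exp(-qT)*N(d1)
N(d1) = 0.6596926047; N(d2) = 0.4977784361; sqrt(T) = 0.7071067812
Term 1 = -28.0900 * 0.9980019987 * 0.3665369916 * 0.5900 / (2 * 0.7071067812) = -4.2868469159
Term 2 = -0.0180 * 25.9900 * 0.9910403788 * 0.4977784361 = -0.2307842746
Term 3 = 0.0040 * 28.0900 * 0.9980019987 * 0.6596926047 = 0.0739749631
Theta = -4.2868469159 + (-0.2307842746) + (0.0739749631) = -4.443656


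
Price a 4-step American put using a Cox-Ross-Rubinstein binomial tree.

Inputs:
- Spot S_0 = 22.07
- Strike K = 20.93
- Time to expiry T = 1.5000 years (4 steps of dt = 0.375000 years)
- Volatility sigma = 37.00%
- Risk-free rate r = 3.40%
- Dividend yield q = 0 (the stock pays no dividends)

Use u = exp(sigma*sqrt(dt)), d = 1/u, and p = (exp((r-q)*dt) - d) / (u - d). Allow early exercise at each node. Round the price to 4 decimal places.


Answer: Price = V(0,0) = 2.7905

Derivation:
dt = T/N = 0.375000
u = exp(sigma*sqrt(dt)) = 1.254300; d = 1/u = 0.797257
p = (exp((r-q)*dt) - d) / (u - d) = 0.471672
Discount per step: exp(-r*dt) = 0.987331
Stock lattice S(k, i) with i counting down-moves:
  k=0: S(0,0) = 22.0700
  k=1: S(1,0) = 27.6824; S(1,1) = 17.5955
  k=2: S(2,0) = 34.7220; S(2,1) = 22.0700; S(2,2) = 14.0281
  k=3: S(3,0) = 43.5519; S(3,1) = 27.6824; S(3,2) = 17.5955; S(3,3) = 11.1840
  k=4: S(4,0) = 54.6271; S(4,1) = 34.7220; S(4,2) = 22.0700; S(4,3) = 14.0281; S(4,4) = 8.9165
Terminal payoffs V(N, i) = max(K - S_T, 0):
  V(4,0) = 0.000000; V(4,1) = 0.000000; V(4,2) = 0.000000; V(4,3) = 6.901884; V(4,4) = 12.013460
Backward induction: V(k, i) = exp(-r*dt) * [p * V(k+1, i) + (1-p) * V(k+1, i+1)]; then take max(V_cont, immediate exercise) for American.
  V(3,0) = exp(-r*dt) * [p*0.000000 + (1-p)*0.000000] = 0.000000; exercise = 0.000000; V(3,0) = max -> 0.000000
  V(3,1) = exp(-r*dt) * [p*0.000000 + (1-p)*0.000000] = 0.000000; exercise = 0.000000; V(3,1) = max -> 0.000000
  V(3,2) = exp(-r*dt) * [p*0.000000 + (1-p)*6.901884] = 3.600261; exercise = 3.334531; V(3,2) = max -> 3.600261
  V(3,3) = exp(-r*dt) * [p*6.901884 + (1-p)*12.013460] = 9.480818; exercise = 9.745982; V(3,3) = max -> 9.745982
  V(2,0) = exp(-r*dt) * [p*0.000000 + (1-p)*0.000000] = 0.000000; exercise = 0.000000; V(2,0) = max -> 0.000000
  V(2,1) = exp(-r*dt) * [p*0.000000 + (1-p)*3.600261] = 1.878021; exercise = 0.000000; V(2,1) = max -> 1.878021
  V(2,2) = exp(-r*dt) * [p*3.600261 + (1-p)*9.745982] = 6.760470; exercise = 6.901884; V(2,2) = max -> 6.901884
  V(1,0) = exp(-r*dt) * [p*0.000000 + (1-p)*1.878021] = 0.979641; exercise = 0.000000; V(1,0) = max -> 0.979641
  V(1,1) = exp(-r*dt) * [p*1.878021 + (1-p)*6.901884] = 4.474849; exercise = 3.334531; V(1,1) = max -> 4.474849
  V(0,0) = exp(-r*dt) * [p*0.979641 + (1-p)*4.474849] = 2.790451; exercise = 0.000000; V(0,0) = max -> 2.790451


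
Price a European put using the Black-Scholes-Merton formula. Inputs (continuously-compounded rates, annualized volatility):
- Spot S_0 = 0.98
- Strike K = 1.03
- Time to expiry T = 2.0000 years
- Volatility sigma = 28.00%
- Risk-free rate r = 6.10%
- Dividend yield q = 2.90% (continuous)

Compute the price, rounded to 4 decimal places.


Answer: Price = 0.1377

Derivation:
d1 = (ln(S/K) + (r - q + 0.5*sigma^2) * T) / (sigma * sqrt(T)) = 0.23394752
d2 = d1 - sigma * sqrt(T) = -0.16203228
exp(-rT) = 0.88514837; exp(-qT) = 0.94364995
P = K * exp(-rT) * N(-d2) - S_0 * exp(-qT) * N(-d1)
N(-d1) = 0.40751286; N(-d2) = 0.56435978
P = 1.0300 * 0.88514837 * 0.56435978 - 0.9800 * 0.94364995 * 0.40751286 = 0.1377


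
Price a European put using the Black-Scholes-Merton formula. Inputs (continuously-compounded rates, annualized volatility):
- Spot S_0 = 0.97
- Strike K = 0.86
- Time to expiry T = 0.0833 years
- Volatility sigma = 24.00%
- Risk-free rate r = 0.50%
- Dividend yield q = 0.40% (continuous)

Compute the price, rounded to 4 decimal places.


Answer: Price = 0.0011

Derivation:
d1 = (ln(S/K) + (r - q + 0.5*sigma^2) * T) / (sigma * sqrt(T)) = 1.77348433
d2 = d1 - sigma * sqrt(T) = 1.70421616
exp(-rT) = 0.99958359; exp(-qT) = 0.99966686
P = K * exp(-rT) * N(-d2) - S_0 * exp(-qT) * N(-d1)
N(-d1) = 0.03807424; N(-d2) = 0.04417036
P = 0.8600 * 0.99958359 * 0.04417036 - 0.9700 * 0.99966686 * 0.03807424 = 0.0011


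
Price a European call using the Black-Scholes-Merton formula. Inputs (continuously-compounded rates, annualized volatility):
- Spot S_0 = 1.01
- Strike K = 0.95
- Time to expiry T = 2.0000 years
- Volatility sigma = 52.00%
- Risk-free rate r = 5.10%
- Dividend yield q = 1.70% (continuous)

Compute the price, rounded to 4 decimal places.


d1 = (ln(S/K) + (r - q + 0.5*sigma^2) * T) / (sigma * sqrt(T)) = 0.54344369
d2 = d1 - sigma * sqrt(T) = -0.19194736
exp(-rT) = 0.90302955; exp(-qT) = 0.96657150
C = S_0 * exp(-qT) * N(d1) - K * exp(-rT) * N(d2)
N(d1) = 0.70658782; N(d2) = 0.42389172
C = 1.0100 * 0.96657150 * 0.70658782 - 0.9500 * 0.90302955 * 0.42389172 = 0.3261

Answer: Price = 0.3261


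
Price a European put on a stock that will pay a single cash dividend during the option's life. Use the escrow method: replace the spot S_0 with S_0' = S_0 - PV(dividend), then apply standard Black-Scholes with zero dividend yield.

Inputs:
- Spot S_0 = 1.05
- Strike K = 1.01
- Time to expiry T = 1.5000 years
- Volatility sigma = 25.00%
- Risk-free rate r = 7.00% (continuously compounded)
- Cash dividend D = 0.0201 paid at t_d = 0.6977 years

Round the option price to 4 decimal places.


PV(D) = D * exp(-r * t_d) = 0.0201 * 0.95233444 = 0.01914192
S_0' = S_0 - PV(D) = 1.0500 - 0.01914192 = 1.03085808
d1 = (ln(S_0'/K) + (r + sigma^2/2)*T) / (sigma*sqrt(T)) = 0.56278238
d2 = d1 - sigma*sqrt(T) = 0.25659617
exp(-rT) = 0.90032452
N(-d1) = 0.28679154; N(-d2) = 0.39874527
P = K * exp(-rT) * N(-d2) - S_0' * N(-d1) = 1.0100 * 0.90032452 * 0.39874527 - 1.03085808 * 0.28679154 = 0.0669

Answer: Price = 0.0669


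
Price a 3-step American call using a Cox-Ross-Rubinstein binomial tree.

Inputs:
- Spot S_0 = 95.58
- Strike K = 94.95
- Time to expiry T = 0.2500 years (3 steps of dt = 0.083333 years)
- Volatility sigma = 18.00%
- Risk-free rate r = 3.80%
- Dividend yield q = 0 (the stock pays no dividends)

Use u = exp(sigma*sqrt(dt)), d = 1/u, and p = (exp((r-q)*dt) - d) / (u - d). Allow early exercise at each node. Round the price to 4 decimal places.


Answer: Price = V(0,0) = 4.4996

Derivation:
dt = T/N = 0.083333
u = exp(sigma*sqrt(dt)) = 1.053335; d = 1/u = 0.949365
p = (exp((r-q)*dt) - d) / (u - d) = 0.517518
Discount per step: exp(-r*dt) = 0.996838
Stock lattice S(k, i) with i counting down-moves:
  k=0: S(0,0) = 95.5800
  k=1: S(1,0) = 100.6778; S(1,1) = 90.7403
  k=2: S(2,0) = 106.0475; S(2,1) = 95.5800; S(2,2) = 86.1457
  k=3: S(3,0) = 111.7035; S(3,1) = 100.6778; S(3,2) = 90.7403; S(3,3) = 81.7838
Terminal payoffs V(N, i) = max(S_T - K, 0):
  V(3,0) = 16.753514; V(3,1) = 5.727780; V(3,2) = 0.000000; V(3,3) = 0.000000
Backward induction: V(k, i) = exp(-r*dt) * [p * V(k+1, i) + (1-p) * V(k+1, i+1)]; then take max(V_cont, immediate exercise) for American.
  V(2,0) = exp(-r*dt) * [p*16.753514 + (1-p)*5.727780] = 11.397650; exercise = 11.097451; V(2,0) = max -> 11.397650
  V(2,1) = exp(-r*dt) * [p*5.727780 + (1-p)*0.000000] = 2.954859; exercise = 0.630000; V(2,1) = max -> 2.954859
  V(2,2) = exp(-r*dt) * [p*0.000000 + (1-p)*0.000000] = 0.000000; exercise = 0.000000; V(2,2) = max -> 0.000000
  V(1,0) = exp(-r*dt) * [p*11.397650 + (1-p)*2.954859] = 7.301002; exercise = 5.727780; V(1,0) = max -> 7.301002
  V(1,1) = exp(-r*dt) * [p*2.954859 + (1-p)*0.000000] = 1.524359; exercise = 0.000000; V(1,1) = max -> 1.524359
  V(0,0) = exp(-r*dt) * [p*7.301002 + (1-p)*1.524359] = 4.499607; exercise = 0.630000; V(0,0) = max -> 4.499607


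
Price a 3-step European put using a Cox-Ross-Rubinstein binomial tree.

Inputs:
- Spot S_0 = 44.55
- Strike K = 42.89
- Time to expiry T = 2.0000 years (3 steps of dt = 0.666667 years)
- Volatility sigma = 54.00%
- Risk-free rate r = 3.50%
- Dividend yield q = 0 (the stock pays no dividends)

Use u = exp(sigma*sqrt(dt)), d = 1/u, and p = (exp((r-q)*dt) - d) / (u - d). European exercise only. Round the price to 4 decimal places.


Answer: Price = V(0,0) = 11.3549

Derivation:
dt = T/N = 0.666667
u = exp(sigma*sqrt(dt)) = 1.554118; d = 1/u = 0.643452
p = (exp((r-q)*dt) - d) / (u - d) = 0.417448
Discount per step: exp(-r*dt) = 0.976937
Stock lattice S(k, i) with i counting down-moves:
  k=0: S(0,0) = 44.5500
  k=1: S(1,0) = 69.2360; S(1,1) = 28.6658
  k=2: S(2,0) = 107.6008; S(2,1) = 44.5500; S(2,2) = 18.4450
  k=3: S(3,0) = 167.2244; S(3,1) = 69.2360; S(3,2) = 28.6658; S(3,3) = 11.8685
Terminal payoffs V(N, i) = max(K - S_T, 0):
  V(3,0) = 0.000000; V(3,1) = 0.000000; V(3,2) = 14.224222; V(3,3) = 31.021502
Backward induction: V(k, i) = exp(-r*dt) * [p * V(k+1, i) + (1-p) * V(k+1, i+1)].
  V(2,0) = exp(-r*dt) * [p*0.000000 + (1-p)*0.000000] = 0.000000
  V(2,1) = exp(-r*dt) * [p*0.000000 + (1-p)*14.224222] = 8.095237
  V(2,2) = exp(-r*dt) * [p*14.224222 + (1-p)*31.021502] = 23.455772
  V(1,0) = exp(-r*dt) * [p*0.000000 + (1-p)*8.095237] = 4.607132
  V(1,1) = exp(-r*dt) * [p*8.095237 + (1-p)*23.455772] = 16.650467
  V(0,0) = exp(-r*dt) * [p*4.607132 + (1-p)*16.650467] = 11.354935


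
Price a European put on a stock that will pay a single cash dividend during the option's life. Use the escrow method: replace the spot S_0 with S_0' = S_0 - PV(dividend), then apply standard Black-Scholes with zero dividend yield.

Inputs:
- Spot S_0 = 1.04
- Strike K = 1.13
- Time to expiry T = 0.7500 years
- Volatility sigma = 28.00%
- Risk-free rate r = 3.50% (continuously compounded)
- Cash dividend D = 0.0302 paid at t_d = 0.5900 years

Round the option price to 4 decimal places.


Answer: Price = 0.1533

Derivation:
PV(D) = D * exp(-r * t_d) = 0.0302 * 0.97956175 = 0.02958276
S_0' = S_0 - PV(D) = 1.0400 - 0.02958276 = 1.01041724
d1 = (ln(S_0'/K) + (r + sigma^2/2)*T) / (sigma*sqrt(T)) = -0.23178256
d2 = d1 - sigma*sqrt(T) = -0.47426967
exp(-rT) = 0.97409154
N(-d1) = 0.59164655; N(-d2) = 0.68234619
P = K * exp(-rT) * N(-d2) - S_0' * N(-d1) = 1.1300 * 0.97409154 * 0.68234619 - 1.01041724 * 0.59164655 = 0.1533


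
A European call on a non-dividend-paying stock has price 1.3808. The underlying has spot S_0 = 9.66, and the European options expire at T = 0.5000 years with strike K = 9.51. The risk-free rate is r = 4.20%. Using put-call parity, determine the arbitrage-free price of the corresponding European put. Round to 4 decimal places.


Answer: Put price = 1.0332

Derivation:
Put-call parity: C - P = S_0 * exp(-qT) - K * exp(-rT).
S_0 * exp(-qT) = 9.6600 * 1.00000000 = 9.66000000
K * exp(-rT) = 9.5100 * 0.97921896 = 9.31237235
P = C - S*exp(-qT) + K*exp(-rT)
P = 1.3808 - 9.66000000 + 9.31237235 = 1.0332


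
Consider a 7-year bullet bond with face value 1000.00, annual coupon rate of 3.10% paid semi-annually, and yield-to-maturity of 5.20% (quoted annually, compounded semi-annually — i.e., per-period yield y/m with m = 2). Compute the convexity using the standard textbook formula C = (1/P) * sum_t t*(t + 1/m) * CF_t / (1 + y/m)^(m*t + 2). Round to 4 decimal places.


Coupon per period c = face * coupon_rate / m = 15.500000
Periods per year m = 2; per-period yield y/m = 0.026000
Number of cashflows N = 14
Cashflows (t years, CF_t, discount factor 1/(1+y/m)^(m*t), PV):
  t = 0.5000: CF_t = 15.500000, DF = 0.974659, PV = 15.107212
  t = 1.0000: CF_t = 15.500000, DF = 0.949960, PV = 14.724379
  t = 1.5000: CF_t = 15.500000, DF = 0.925887, PV = 14.351246
  t = 2.0000: CF_t = 15.500000, DF = 0.902424, PV = 13.987569
  t = 2.5000: CF_t = 15.500000, DF = 0.879555, PV = 13.633109
  t = 3.0000: CF_t = 15.500000, DF = 0.857266, PV = 13.287630
  t = 3.5000: CF_t = 15.500000, DF = 0.835542, PV = 12.950907
  t = 4.0000: CF_t = 15.500000, DF = 0.814369, PV = 12.622716
  t = 4.5000: CF_t = 15.500000, DF = 0.793732, PV = 12.302842
  t = 5.0000: CF_t = 15.500000, DF = 0.773618, PV = 11.991074
  t = 5.5000: CF_t = 15.500000, DF = 0.754013, PV = 11.687207
  t = 6.0000: CF_t = 15.500000, DF = 0.734906, PV = 11.391040
  t = 6.5000: CF_t = 15.500000, DF = 0.716282, PV = 11.102378
  t = 7.0000: CF_t = 1015.500000, DF = 0.698131, PV = 708.952073
Price P = sum_t PV_t = 878.091382
Convexity numerator sum_t t*(t + 1/m) * CF_t / (1+y/m)^(m*t + 2):
  t = 0.5000: term = 7.175623
  t = 1.0000: term = 20.981354
  t = 1.5000: term = 40.899326
  t = 2.0000: term = 66.438151
  t = 2.5000: term = 97.131800
  t = 3.0000: term = 132.538518
  t = 3.5000: term = 172.239790
  t = 4.0000: term = 215.839336
  t = 4.5000: term = 262.962154
  t = 5.0000: term = 313.253594
  t = 5.5000: term = 366.378473
  t = 6.0000: term = 422.020215
  t = 6.5000: term = 479.880036
  t = 7.0000: term = 35357.492566
Convexity = (1/P) * sum = 37955.230935 / 878.091382 = 43.224694

Answer: Convexity = 43.2247


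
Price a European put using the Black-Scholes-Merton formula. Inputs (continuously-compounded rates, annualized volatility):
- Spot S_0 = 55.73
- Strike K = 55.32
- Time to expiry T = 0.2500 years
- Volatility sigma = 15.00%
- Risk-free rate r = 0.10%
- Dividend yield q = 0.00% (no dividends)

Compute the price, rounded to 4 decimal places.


d1 = (ln(S/K) + (r - q + 0.5*sigma^2) * T) / (sigma * sqrt(T)) = 0.13928793
d2 = d1 - sigma * sqrt(T) = 0.06428793
exp(-rT) = 0.99975003; exp(-qT) = 1.00000000
P = K * exp(-rT) * N(-d2) - S_0 * exp(-qT) * N(-d1)
N(-d1) = 0.44461131; N(-d2) = 0.47437048
P = 55.3200 * 0.99975003 * 0.47437048 - 55.7300 * 1.00000000 * 0.44461131 = 1.4574

Answer: Price = 1.4574


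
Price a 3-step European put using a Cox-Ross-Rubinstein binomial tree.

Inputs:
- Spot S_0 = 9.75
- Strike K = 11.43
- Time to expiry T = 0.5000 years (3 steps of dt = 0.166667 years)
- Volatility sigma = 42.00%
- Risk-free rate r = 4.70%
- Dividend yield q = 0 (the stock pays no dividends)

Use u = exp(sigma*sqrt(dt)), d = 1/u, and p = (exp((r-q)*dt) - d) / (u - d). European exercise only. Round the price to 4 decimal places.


dt = T/N = 0.166667
u = exp(sigma*sqrt(dt)) = 1.187042; d = 1/u = 0.842430
p = (exp((r-q)*dt) - d) / (u - d) = 0.480059
Discount per step: exp(-r*dt) = 0.992197
Stock lattice S(k, i) with i counting down-moves:
  k=0: S(0,0) = 9.7500
  k=1: S(1,0) = 11.5737; S(1,1) = 8.2137
  k=2: S(2,0) = 13.7384; S(2,1) = 9.7500; S(2,2) = 6.9195
  k=3: S(3,0) = 16.3081; S(3,1) = 11.5737; S(3,2) = 8.2137; S(3,3) = 5.8292
Terminal payoffs V(N, i) = max(K - S_T, 0):
  V(3,0) = 0.000000; V(3,1) = 0.000000; V(3,2) = 3.216304; V(3,3) = 5.600831
Backward induction: V(k, i) = exp(-r*dt) * [p * V(k+1, i) + (1-p) * V(k+1, i+1)].
  V(2,0) = exp(-r*dt) * [p*0.000000 + (1-p)*0.000000] = 0.000000
  V(2,1) = exp(-r*dt) * [p*0.000000 + (1-p)*3.216304] = 1.659240
  V(2,2) = exp(-r*dt) * [p*3.216304 + (1-p)*5.600831] = 4.421348
  V(1,0) = exp(-r*dt) * [p*0.000000 + (1-p)*1.659240] = 0.855976
  V(1,1) = exp(-r*dt) * [p*1.659240 + (1-p)*4.421348] = 3.071221
  V(0,0) = exp(-r*dt) * [p*0.855976 + (1-p)*3.071221] = 1.992107

Answer: Price = V(0,0) = 1.9921


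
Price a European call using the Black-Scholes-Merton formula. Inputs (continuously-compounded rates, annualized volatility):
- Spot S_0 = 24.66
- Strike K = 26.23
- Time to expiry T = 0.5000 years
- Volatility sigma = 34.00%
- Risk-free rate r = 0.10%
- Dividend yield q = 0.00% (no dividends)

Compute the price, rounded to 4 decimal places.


d1 = (ln(S/K) + (r - q + 0.5*sigma^2) * T) / (sigma * sqrt(T)) = -0.13443887
d2 = d1 - sigma * sqrt(T) = -0.37485517
exp(-rT) = 0.99950012; exp(-qT) = 1.00000000
C = S_0 * exp(-qT) * N(d1) - K * exp(-rT) * N(d2)
N(d1) = 0.44652777; N(d2) = 0.35388409
C = 24.6600 * 1.00000000 * 0.44652777 - 26.2300 * 0.99950012 * 0.35388409 = 1.7336

Answer: Price = 1.7336


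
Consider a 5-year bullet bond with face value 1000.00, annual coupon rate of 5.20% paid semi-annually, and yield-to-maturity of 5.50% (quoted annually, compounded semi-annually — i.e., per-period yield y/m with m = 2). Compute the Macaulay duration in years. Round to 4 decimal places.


Answer: Macaulay duration = 4.4625 years

Derivation:
Coupon per period c = face * coupon_rate / m = 26.000000
Periods per year m = 2; per-period yield y/m = 0.027500
Number of cashflows N = 10
Cashflows (t years, CF_t, discount factor 1/(1+y/m)^(m*t), PV):
  t = 0.5000: CF_t = 26.000000, DF = 0.973236, PV = 25.304136
  t = 1.0000: CF_t = 26.000000, DF = 0.947188, PV = 24.626897
  t = 1.5000: CF_t = 26.000000, DF = 0.921838, PV = 23.967783
  t = 2.0000: CF_t = 26.000000, DF = 0.897166, PV = 23.326309
  t = 2.5000: CF_t = 26.000000, DF = 0.873154, PV = 22.702004
  t = 3.0000: CF_t = 26.000000, DF = 0.849785, PV = 22.094408
  t = 3.5000: CF_t = 26.000000, DF = 0.827041, PV = 21.503073
  t = 4.0000: CF_t = 26.000000, DF = 0.804906, PV = 20.927565
  t = 4.5000: CF_t = 26.000000, DF = 0.783364, PV = 20.367460
  t = 5.0000: CF_t = 1026.000000, DF = 0.762398, PV = 782.220251
Price P = sum_t PV_t = 987.039886
Macaulay numerator sum_t t * PV_t:
  t * PV_t at t = 0.5000: 12.652068
  t * PV_t at t = 1.0000: 24.626897
  t * PV_t at t = 1.5000: 35.951674
  t * PV_t at t = 2.0000: 46.652618
  t * PV_t at t = 2.5000: 56.755010
  t * PV_t at t = 3.0000: 66.283223
  t * PV_t at t = 3.5000: 75.260756
  t * PV_t at t = 4.0000: 83.710261
  t * PV_t at t = 4.5000: 91.653570
  t * PV_t at t = 5.0000: 3911.101255
Macaulay duration D = (sum_t t * PV_t) / P = 4404.647333 / 987.039886 = 4.462482


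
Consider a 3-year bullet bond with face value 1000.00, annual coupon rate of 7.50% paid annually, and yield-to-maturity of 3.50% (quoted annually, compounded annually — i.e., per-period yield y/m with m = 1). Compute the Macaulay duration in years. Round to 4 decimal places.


Coupon per period c = face * coupon_rate / m = 75.000000
Periods per year m = 1; per-period yield y/m = 0.035000
Number of cashflows N = 3
Cashflows (t years, CF_t, discount factor 1/(1+y/m)^(m*t), PV):
  t = 1.0000: CF_t = 75.000000, DF = 0.966184, PV = 72.463768
  t = 2.0000: CF_t = 75.000000, DF = 0.933511, PV = 70.013303
  t = 3.0000: CF_t = 1075.000000, DF = 0.901943, PV = 969.588409
Price P = sum_t PV_t = 1112.065479
Macaulay numerator sum_t t * PV_t:
  t * PV_t at t = 1.0000: 72.463768
  t * PV_t at t = 2.0000: 140.026605
  t * PV_t at t = 3.0000: 2908.765226
Macaulay duration D = (sum_t t * PV_t) / P = 3121.255599 / 1112.065479 = 2.806719

Answer: Macaulay duration = 2.8067 years


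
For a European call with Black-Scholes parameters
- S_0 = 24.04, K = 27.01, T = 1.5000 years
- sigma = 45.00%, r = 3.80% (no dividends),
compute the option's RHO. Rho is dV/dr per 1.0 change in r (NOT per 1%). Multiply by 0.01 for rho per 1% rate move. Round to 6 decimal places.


Answer: Rho = 13.420325

Derivation:
d1 = 0.1676302715; d2 = -0.3835049207
phi(d1) = 0.3933763518; exp(-qT) = 1.0000000000; exp(-rT) = 0.9445940694
N(d2) = 0.3506727112
Rho = K*T*exp(-rT)*N(d2) = 27.0100 * 1.5000 * 0.9445940694 * 0.3506727112 = 13.420325


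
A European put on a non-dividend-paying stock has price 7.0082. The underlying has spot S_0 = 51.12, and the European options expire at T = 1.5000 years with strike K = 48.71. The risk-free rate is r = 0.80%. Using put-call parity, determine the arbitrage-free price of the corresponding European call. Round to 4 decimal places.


Answer: Call price = 9.9992

Derivation:
Put-call parity: C - P = S_0 * exp(-qT) - K * exp(-rT).
S_0 * exp(-qT) = 51.1200 * 1.00000000 = 51.12000000
K * exp(-rT) = 48.7100 * 0.98807171 = 48.12897313
C = P + S*exp(-qT) - K*exp(-rT)
C = 7.0082 + 51.12000000 - 48.12897313 = 9.9992


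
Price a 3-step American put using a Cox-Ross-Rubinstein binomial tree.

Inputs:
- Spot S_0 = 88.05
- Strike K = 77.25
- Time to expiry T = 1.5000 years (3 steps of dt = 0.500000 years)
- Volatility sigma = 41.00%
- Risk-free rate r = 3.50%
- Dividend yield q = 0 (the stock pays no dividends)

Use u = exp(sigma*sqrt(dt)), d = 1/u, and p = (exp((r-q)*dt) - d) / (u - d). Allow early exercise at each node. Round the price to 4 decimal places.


Answer: Price = V(0,0) = 10.8249

Derivation:
dt = T/N = 0.500000
u = exp(sigma*sqrt(dt)) = 1.336312; d = 1/u = 0.748328
p = (exp((r-q)*dt) - d) / (u - d) = 0.458050
Discount per step: exp(-r*dt) = 0.982652
Stock lattice S(k, i) with i counting down-moves:
  k=0: S(0,0) = 88.0500
  k=1: S(1,0) = 117.6623; S(1,1) = 65.8903
  k=2: S(2,0) = 157.2336; S(2,1) = 88.0500; S(2,2) = 49.3076
  k=3: S(3,0) = 210.1131; S(3,1) = 117.6623; S(3,2) = 65.8903; S(3,3) = 36.8982
Terminal payoffs V(N, i) = max(K - S_T, 0):
  V(3,0) = 0.000000; V(3,1) = 0.000000; V(3,2) = 11.359712; V(3,3) = 40.351773
Backward induction: V(k, i) = exp(-r*dt) * [p * V(k+1, i) + (1-p) * V(k+1, i+1)]; then take max(V_cont, immediate exercise) for American.
  V(2,0) = exp(-r*dt) * [p*0.000000 + (1-p)*0.000000] = 0.000000; exercise = 0.000000; V(2,0) = max -> 0.000000
  V(2,1) = exp(-r*dt) * [p*0.000000 + (1-p)*11.359712] = 6.049600; exercise = 0.000000; V(2,1) = max -> 6.049600
  V(2,2) = exp(-r*dt) * [p*11.359712 + (1-p)*40.351773] = 26.602332; exercise = 27.942447; V(2,2) = max -> 27.942447
  V(1,0) = exp(-r*dt) * [p*0.000000 + (1-p)*6.049600] = 3.221707; exercise = 0.000000; V(1,0) = max -> 3.221707
  V(1,1) = exp(-r*dt) * [p*6.049600 + (1-p)*27.942447] = 17.603661; exercise = 11.359712; V(1,1) = max -> 17.603661
  V(0,0) = exp(-r*dt) * [p*3.221707 + (1-p)*17.603661] = 10.824909; exercise = 0.000000; V(0,0) = max -> 10.824909


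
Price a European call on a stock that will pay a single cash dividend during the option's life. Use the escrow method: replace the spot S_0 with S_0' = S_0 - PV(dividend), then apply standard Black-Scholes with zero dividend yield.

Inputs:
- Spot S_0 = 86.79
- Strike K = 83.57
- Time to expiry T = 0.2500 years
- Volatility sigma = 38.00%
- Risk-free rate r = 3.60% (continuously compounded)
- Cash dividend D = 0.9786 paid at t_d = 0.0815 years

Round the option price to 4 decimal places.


Answer: Price = 7.9888

Derivation:
PV(D) = D * exp(-r * t_d) = 0.9786 * 0.99707030 = 0.97573300
S_0' = S_0 - PV(D) = 86.7900 - 0.97573300 = 85.81426700
d1 = (ln(S_0'/K) + (r + sigma^2/2)*T) / (sigma*sqrt(T)) = 0.28184564
d2 = d1 - sigma*sqrt(T) = 0.09184564
exp(-rT) = 0.99104038
N(d1) = 0.61096906; N(d2) = 0.53658966
C = S_0' * N(d1) - K * exp(-rT) * N(d2) = 85.81426700 * 0.61096906 - 83.5700 * 0.99104038 * 0.53658966 = 7.9888


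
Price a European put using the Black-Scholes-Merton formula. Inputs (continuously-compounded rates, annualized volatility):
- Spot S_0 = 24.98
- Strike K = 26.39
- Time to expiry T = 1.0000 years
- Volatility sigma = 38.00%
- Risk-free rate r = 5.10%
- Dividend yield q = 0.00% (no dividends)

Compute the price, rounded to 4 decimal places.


d1 = (ln(S/K) + (r - q + 0.5*sigma^2) * T) / (sigma * sqrt(T)) = 0.17971146
d2 = d1 - sigma * sqrt(T) = -0.20028854
exp(-rT) = 0.95027867; exp(-qT) = 1.00000000
P = K * exp(-rT) * N(-d2) - S_0 * exp(-qT) * N(-d1)
N(-d1) = 0.42868955; N(-d2) = 0.57937254
P = 26.3900 * 0.95027867 * 0.57937254 - 24.9800 * 1.00000000 * 0.42868955 = 3.8208

Answer: Price = 3.8208


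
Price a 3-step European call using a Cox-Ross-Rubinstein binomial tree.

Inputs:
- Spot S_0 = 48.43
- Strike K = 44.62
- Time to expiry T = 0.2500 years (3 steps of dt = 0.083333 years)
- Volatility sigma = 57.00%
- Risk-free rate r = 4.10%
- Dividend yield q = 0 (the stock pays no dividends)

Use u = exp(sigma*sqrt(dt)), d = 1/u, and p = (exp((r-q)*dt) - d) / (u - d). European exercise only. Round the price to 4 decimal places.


dt = T/N = 0.083333
u = exp(sigma*sqrt(dt)) = 1.178856; d = 1/u = 0.848280
p = (exp((r-q)*dt) - d) / (u - d) = 0.469310
Discount per step: exp(-r*dt) = 0.996589
Stock lattice S(k, i) with i counting down-moves:
  k=0: S(0,0) = 48.4300
  k=1: S(1,0) = 57.0920; S(1,1) = 41.0822
  k=2: S(2,0) = 67.3033; S(2,1) = 48.4300; S(2,2) = 34.8492
  k=3: S(3,0) = 79.3409; S(3,1) = 57.0920; S(3,2) = 41.0822; S(3,3) = 29.5619
Terminal payoffs V(N, i) = max(S_T - K, 0):
  V(3,0) = 34.720914; V(3,1) = 12.472016; V(3,2) = 0.000000; V(3,3) = 0.000000
Backward induction: V(k, i) = exp(-r*dt) * [p * V(k+1, i) + (1-p) * V(k+1, i+1)].
  V(2,0) = exp(-r*dt) * [p*34.720914 + (1-p)*12.472016] = 22.835481
  V(2,1) = exp(-r*dt) * [p*12.472016 + (1-p)*0.000000] = 5.833271
  V(2,2) = exp(-r*dt) * [p*0.000000 + (1-p)*0.000000] = 0.000000
  V(1,0) = exp(-r*dt) * [p*22.835481 + (1-p)*5.833271] = 13.765457
  V(1,1) = exp(-r*dt) * [p*5.833271 + (1-p)*0.000000] = 2.728272
  V(0,0) = exp(-r*dt) * [p*13.765457 + (1-p)*2.728272] = 7.881155

Answer: Price = V(0,0) = 7.8812


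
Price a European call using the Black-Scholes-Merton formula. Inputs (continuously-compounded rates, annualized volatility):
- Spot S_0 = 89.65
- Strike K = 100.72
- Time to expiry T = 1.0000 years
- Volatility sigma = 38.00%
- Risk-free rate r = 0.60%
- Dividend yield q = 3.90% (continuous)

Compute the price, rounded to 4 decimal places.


d1 = (ln(S/K) + (r - q + 0.5*sigma^2) * T) / (sigma * sqrt(T)) = -0.20323997
d2 = d1 - sigma * sqrt(T) = -0.58323997
exp(-rT) = 0.99401796; exp(-qT) = 0.96175071
C = S_0 * exp(-qT) * N(d1) - K * exp(-rT) * N(d2)
N(d1) = 0.41947374; N(d2) = 0.27986588
C = 89.6500 * 0.96175071 * 0.41947374 - 100.7200 * 0.99401796 * 0.27986588 = 8.1480

Answer: Price = 8.1480
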